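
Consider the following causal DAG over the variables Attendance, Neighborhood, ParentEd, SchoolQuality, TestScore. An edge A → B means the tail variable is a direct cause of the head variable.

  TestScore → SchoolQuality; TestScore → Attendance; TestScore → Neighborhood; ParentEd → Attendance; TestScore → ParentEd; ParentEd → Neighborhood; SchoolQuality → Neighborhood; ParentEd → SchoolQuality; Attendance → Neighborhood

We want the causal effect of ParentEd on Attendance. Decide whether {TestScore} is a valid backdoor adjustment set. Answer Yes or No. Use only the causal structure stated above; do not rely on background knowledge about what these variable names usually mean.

Backdoor paths from ParentEd to Attendance (paths whose first edge points into ParentEd):
  P1: ParentEd <- TestScore -> SchoolQuality -> Neighborhood <- Attendance
  P2: ParentEd <- TestScore -> Attendance
  P3: ParentEd <- TestScore -> Neighborhood <- Attendance
Condition 1 (no descendant of ParentEd in the set): holds — descendants of ParentEd are {Attendance, Neighborhood, SchoolQuality}; none are in {TestScore}.
Condition 2 (every backdoor path blocked by {TestScore}):
  P1: blocked at fork node TestScore ∈ conditioning set.
  P2: blocked at fork node TestScore ∈ conditioning set.
  P3: blocked at fork node TestScore ∈ conditioning set.
{TestScore} satisfies the backdoor criterion.

Yes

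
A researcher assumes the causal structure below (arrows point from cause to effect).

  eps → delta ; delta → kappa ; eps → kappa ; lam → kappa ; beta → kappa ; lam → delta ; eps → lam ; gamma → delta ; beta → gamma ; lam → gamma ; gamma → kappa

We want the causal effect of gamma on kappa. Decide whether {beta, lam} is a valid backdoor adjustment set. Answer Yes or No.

Backdoor paths from gamma to kappa (paths whose first edge points into gamma):
  P1: gamma <- beta -> kappa
  P2: gamma <- lam <- eps -> delta -> kappa
  P3: gamma <- lam <- eps -> kappa
  P4: gamma <- lam -> delta <- eps -> kappa
  P5: gamma <- lam -> delta -> kappa
  P6: gamma <- lam -> kappa
Condition 1 (no descendant of gamma in the set): holds — descendants of gamma are {delta, kappa}; none are in {beta, lam}.
Condition 2 (every backdoor path blocked by {beta, lam}):
  P1: blocked at fork node beta ∈ conditioning set.
  P2: blocked at chain node lam ∈ conditioning set.
  P3: blocked at chain node lam ∈ conditioning set.
  P4: blocked at fork node lam ∈ conditioning set.
  P5: blocked at fork node lam ∈ conditioning set.
  P6: blocked at fork node lam ∈ conditioning set.
{beta, lam} satisfies the backdoor criterion.

Yes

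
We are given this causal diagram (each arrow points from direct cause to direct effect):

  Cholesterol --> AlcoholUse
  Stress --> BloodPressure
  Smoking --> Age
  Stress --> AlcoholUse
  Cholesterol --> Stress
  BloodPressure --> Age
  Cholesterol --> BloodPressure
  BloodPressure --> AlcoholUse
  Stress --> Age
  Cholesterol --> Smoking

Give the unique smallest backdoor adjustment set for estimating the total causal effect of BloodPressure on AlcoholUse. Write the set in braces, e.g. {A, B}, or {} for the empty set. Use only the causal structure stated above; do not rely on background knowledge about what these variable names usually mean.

{Cholesterol, Stress}

Variables eligible for adjustment (non-descendants of BloodPressure, excluding BloodPressure and AlcoholUse): {Cholesterol, Smoking, Stress}.
Backdoor paths from BloodPressure to AlcoholUse:
  P1: BloodPressure <- Cholesterol -> Stress -> AlcoholUse
  P2: BloodPressure <- Cholesterol -> Smoking -> Age <- Stress -> AlcoholUse
  P3: BloodPressure <- Cholesterol -> AlcoholUse
  P4: BloodPressure <- Stress <- Cholesterol -> AlcoholUse
  P5: BloodPressure <- Stress -> Age <- Smoking <- Cholesterol -> AlcoholUse
  P6: BloodPressure <- Stress -> AlcoholUse
The empty set is not sufficient: P1 (BloodPressure <- Cholesterol -> Stress -> AlcoholUse) has no collider blocking it and no conditioned non-collider, so it is open.
Try {Cholesterol, Stress}:
  P1: blocked at fork node Cholesterol ∈ conditioning set.
  P2: blocked at fork node Cholesterol ∈ conditioning set.
  P3: blocked at fork node Cholesterol ∈ conditioning set.
  P4: blocked at chain node Stress ∈ conditioning set.
  P5: blocked at fork node Stress ∈ conditioning set.
  P6: blocked at fork node Stress ∈ conditioning set.
{Cholesterol, Stress} contains no descendant of BloodPressure and blocks every backdoor path.
Every element of {Cholesterol, Stress} is needed (dropping Cholesterol leaves P3 open; dropping Stress leaves P6 open), so no proper subset is valid.
Among all size-2 subsets of the eligible variables, only {Cholesterol, Stress} blocks every backdoor path, so it is the unique smallest valid adjustment set.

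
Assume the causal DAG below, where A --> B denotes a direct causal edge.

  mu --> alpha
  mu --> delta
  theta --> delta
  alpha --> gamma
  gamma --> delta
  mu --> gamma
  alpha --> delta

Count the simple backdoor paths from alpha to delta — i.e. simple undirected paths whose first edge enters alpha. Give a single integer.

A backdoor path from alpha to delta is any simple undirected path whose first edge points into alpha (i.e. leaves alpha via a parent).
Parents of alpha: {mu}.
Enumerating:
  P1: alpha <- mu -> gamma -> delta
  P2: alpha <- mu -> delta
That exhausts the simple backdoor paths. Count: 2.

2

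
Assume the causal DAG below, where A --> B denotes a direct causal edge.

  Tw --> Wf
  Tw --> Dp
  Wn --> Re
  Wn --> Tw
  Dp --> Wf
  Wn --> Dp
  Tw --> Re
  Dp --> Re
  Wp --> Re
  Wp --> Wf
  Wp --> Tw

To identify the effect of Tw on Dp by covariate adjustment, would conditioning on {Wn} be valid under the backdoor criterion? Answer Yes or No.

Backdoor paths from Tw to Dp (paths whose first edge points into Tw):
  P1: Tw <- Wp -> Re <- Wn -> Dp
  P2: Tw <- Wp -> Re <- Dp
  P3: Tw <- Wp -> Wf <- Dp
  P4: Tw <- Wn -> Dp
  P5: Tw <- Wn -> Re <- Wp -> Wf <- Dp
  P6: Tw <- Wn -> Re <- Dp
Condition 1 (no descendant of Tw in the set): holds — descendants of Tw are {Dp, Re, Wf}; none are in {Wn}.
Condition 2 (every backdoor path blocked by {Wn}):
  P1: blocked at collider Re (neither it nor any descendant is in the conditioning set).
  P2: blocked at collider Re (neither it nor any descendant is in the conditioning set).
  P3: blocked at collider Wf (neither it nor any descendant is in the conditioning set).
  P4: blocked at fork node Wn ∈ conditioning set.
  P5: blocked at fork node Wn ∈ conditioning set.
  P6: blocked at fork node Wn ∈ conditioning set.
{Wn} satisfies the backdoor criterion.

Yes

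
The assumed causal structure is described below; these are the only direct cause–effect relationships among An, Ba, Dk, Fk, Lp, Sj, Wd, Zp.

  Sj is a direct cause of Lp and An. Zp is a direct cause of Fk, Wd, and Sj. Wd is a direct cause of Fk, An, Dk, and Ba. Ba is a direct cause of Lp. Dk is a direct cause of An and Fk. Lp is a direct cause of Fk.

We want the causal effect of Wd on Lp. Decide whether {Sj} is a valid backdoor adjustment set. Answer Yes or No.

Backdoor paths from Wd to Lp (paths whose first edge points into Wd):
  P1: Wd <- Zp -> Sj -> Lp
  P2: Wd <- Zp -> Sj -> An <- Dk -> Fk <- Lp
  P3: Wd <- Zp -> Fk <- Lp
  P4: Wd <- Zp -> Fk <- Dk -> An <- Sj -> Lp
Condition 1 (no descendant of Wd in the set): holds — descendants of Wd are {An, Ba, Dk, Fk, Lp}; none are in {Sj}.
Condition 2 (every backdoor path blocked by {Sj}):
  P1: blocked at chain node Sj ∈ conditioning set.
  P2: blocked at chain node Sj ∈ conditioning set.
  P3: blocked at collider Fk (neither it nor any descendant is in the conditioning set).
  P4: blocked at collider Fk (neither it nor any descendant is in the conditioning set).
{Sj} satisfies the backdoor criterion.

Yes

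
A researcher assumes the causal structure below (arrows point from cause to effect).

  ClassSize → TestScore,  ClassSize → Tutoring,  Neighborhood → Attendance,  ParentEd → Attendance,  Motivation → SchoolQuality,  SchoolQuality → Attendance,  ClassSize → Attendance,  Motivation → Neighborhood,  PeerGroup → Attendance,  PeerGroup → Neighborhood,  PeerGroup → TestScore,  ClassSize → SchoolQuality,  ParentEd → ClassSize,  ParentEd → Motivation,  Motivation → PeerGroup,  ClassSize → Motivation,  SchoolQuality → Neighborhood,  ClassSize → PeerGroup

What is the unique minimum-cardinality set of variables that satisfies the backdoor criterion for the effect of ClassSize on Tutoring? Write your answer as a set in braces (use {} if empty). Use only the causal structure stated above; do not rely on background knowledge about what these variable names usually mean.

Variables eligible for adjustment (non-descendants of ClassSize, excluding ClassSize and Tutoring): {ParentEd}.
Backdoor paths from ClassSize to Tutoring:
  (none)
With no backdoor paths the empty set already satisfies the criterion, and it is trivially minimal.

{}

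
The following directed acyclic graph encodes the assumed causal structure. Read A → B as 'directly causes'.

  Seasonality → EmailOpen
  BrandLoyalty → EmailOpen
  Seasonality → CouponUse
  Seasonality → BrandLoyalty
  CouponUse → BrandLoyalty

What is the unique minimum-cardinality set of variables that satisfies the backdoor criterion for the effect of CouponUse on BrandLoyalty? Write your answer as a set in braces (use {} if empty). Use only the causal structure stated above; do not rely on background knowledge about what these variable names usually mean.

Variables eligible for adjustment (non-descendants of CouponUse, excluding CouponUse and BrandLoyalty): {Seasonality}.
Backdoor paths from CouponUse to BrandLoyalty:
  P1: CouponUse <- Seasonality -> BrandLoyalty
  P2: CouponUse <- Seasonality -> EmailOpen <- BrandLoyalty
The empty set is not sufficient: P1 (CouponUse <- Seasonality -> BrandLoyalty) has no collider blocking it and no conditioned non-collider, so it is open.
Try {Seasonality}:
  P1: blocked at fork node Seasonality ∈ conditioning set.
  P2: blocked at fork node Seasonality ∈ conditioning set.
{Seasonality} contains no descendant of CouponUse and blocks every backdoor path.
{Seasonality} is the unique smallest valid adjustment set.

{Seasonality}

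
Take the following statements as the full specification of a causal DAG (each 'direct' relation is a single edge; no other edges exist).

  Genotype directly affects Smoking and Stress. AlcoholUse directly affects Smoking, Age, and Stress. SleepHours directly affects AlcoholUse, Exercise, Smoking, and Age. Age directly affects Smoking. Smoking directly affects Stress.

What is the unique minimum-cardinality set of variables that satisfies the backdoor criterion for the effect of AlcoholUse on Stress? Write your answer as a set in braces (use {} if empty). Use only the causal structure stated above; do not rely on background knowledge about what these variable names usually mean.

{SleepHours}

Variables eligible for adjustment (non-descendants of AlcoholUse, excluding AlcoholUse and Stress): {Exercise, Genotype, SleepHours}.
Backdoor paths from AlcoholUse to Stress:
  P1: AlcoholUse <- SleepHours -> Age -> Smoking <- Genotype -> Stress
  P2: AlcoholUse <- SleepHours -> Age -> Smoking -> Stress
  P3: AlcoholUse <- SleepHours -> Smoking <- Genotype -> Stress
  P4: AlcoholUse <- SleepHours -> Smoking -> Stress
The empty set is not sufficient: P2 (AlcoholUse <- SleepHours -> Age -> Smoking -> Stress) has no collider blocking it and no conditioned non-collider, so it is open.
Try {SleepHours}:
  P1: blocked at fork node SleepHours ∈ conditioning set.
  P2: blocked at fork node SleepHours ∈ conditioning set.
  P3: blocked at fork node SleepHours ∈ conditioning set.
  P4: blocked at fork node SleepHours ∈ conditioning set.
{SleepHours} contains no descendant of AlcoholUse and blocks every backdoor path.
No other singleton works — e.g. {Genotype} leaves P2 open — so {SleepHours} is the unique smallest valid adjustment set.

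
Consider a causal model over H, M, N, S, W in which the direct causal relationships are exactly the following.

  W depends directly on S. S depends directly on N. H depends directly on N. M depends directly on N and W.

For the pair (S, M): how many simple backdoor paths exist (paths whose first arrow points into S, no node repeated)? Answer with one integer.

1

A backdoor path from S to M is any simple undirected path whose first edge points into S (i.e. leaves S via a parent).
Parents of S: {N}.
Enumerating:
  P1: S <- N -> M
That exhausts the simple backdoor paths. Count: 1.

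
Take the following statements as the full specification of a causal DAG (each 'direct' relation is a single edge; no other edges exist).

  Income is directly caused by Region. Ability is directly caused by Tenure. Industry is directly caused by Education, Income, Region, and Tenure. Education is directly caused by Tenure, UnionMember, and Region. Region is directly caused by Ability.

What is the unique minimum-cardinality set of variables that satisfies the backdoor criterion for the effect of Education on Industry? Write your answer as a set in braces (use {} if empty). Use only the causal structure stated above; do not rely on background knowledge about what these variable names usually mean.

Variables eligible for adjustment (non-descendants of Education, excluding Education and Industry): {Ability, Income, Region, Tenure, UnionMember}.
Backdoor paths from Education to Industry:
  P1: Education <- Tenure -> Ability -> Region -> Income -> Industry
  P2: Education <- Tenure -> Ability -> Region -> Industry
  P3: Education <- Tenure -> Industry
  P4: Education <- Region <- Ability <- Tenure -> Industry
  P5: Education <- Region -> Income -> Industry
  P6: Education <- Region -> Industry
The empty set is not sufficient: P1 (Education <- Tenure -> Ability -> Region -> Income -> Industry) has no collider blocking it and no conditioned non-collider, so it is open.
Try {Region, Tenure}:
  P1: blocked at fork node Tenure ∈ conditioning set.
  P2: blocked at fork node Tenure ∈ conditioning set.
  P3: blocked at fork node Tenure ∈ conditioning set.
  P4: blocked at chain node Region ∈ conditioning set.
  P5: blocked at fork node Region ∈ conditioning set.
  P6: blocked at fork node Region ∈ conditioning set.
{Region, Tenure} contains no descendant of Education and blocks every backdoor path.
Every element of {Region, Tenure} is needed (dropping Region leaves P5 open; dropping Tenure leaves P3 open), so no proper subset is valid.
Among all size-2 subsets of the eligible variables, only {Region, Tenure} blocks every backdoor path, so it is the unique smallest valid adjustment set.

{Region, Tenure}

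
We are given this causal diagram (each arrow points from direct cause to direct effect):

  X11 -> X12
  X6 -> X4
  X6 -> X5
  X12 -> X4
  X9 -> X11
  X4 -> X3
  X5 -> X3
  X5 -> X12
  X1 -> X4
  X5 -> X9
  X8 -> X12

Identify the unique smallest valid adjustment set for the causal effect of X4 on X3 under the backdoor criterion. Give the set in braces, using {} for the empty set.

{X5}

Variables eligible for adjustment (non-descendants of X4, excluding X4 and X3): {X1, X11, X12, X5, X6, X8, X9}.
Backdoor paths from X4 to X3:
  P1: X4 <- X6 -> X5 -> X3
  P2: X4 <- X12 <- X5 -> X3
  P3: X4 <- X12 <- X11 <- X9 <- X5 -> X3
The empty set is not sufficient: P1 (X4 <- X6 -> X5 -> X3) has no collider blocking it and no conditioned non-collider, so it is open.
Try {X5}:
  P1: blocked at chain node X5 ∈ conditioning set.
  P2: blocked at fork node X5 ∈ conditioning set.
  P3: blocked at fork node X5 ∈ conditioning set.
{X5} contains no descendant of X4 and blocks every backdoor path.
No other singleton works — e.g. {X6} leaves P2 open — so {X5} is the unique smallest valid adjustment set.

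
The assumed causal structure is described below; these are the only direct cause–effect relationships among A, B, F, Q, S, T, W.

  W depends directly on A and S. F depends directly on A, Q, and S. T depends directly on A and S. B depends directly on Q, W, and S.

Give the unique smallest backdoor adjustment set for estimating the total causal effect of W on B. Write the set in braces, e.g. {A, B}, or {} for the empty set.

{S}

Variables eligible for adjustment (non-descendants of W, excluding W and B): {A, F, Q, S, T}.
Backdoor paths from W to B:
  P1: W <- A -> T <- S -> B
  P2: W <- A -> T <- S -> F <- Q -> B
  P3: W <- A -> F <- Q -> B
  P4: W <- A -> F <- S -> B
  P5: W <- S -> T <- A -> F <- Q -> B
  P6: W <- S -> B
  P7: W <- S -> F <- Q -> B
The empty set is not sufficient: P6 (W <- S -> B) has no collider blocking it and no conditioned non-collider, so it is open.
Try {S}:
  P1: blocked at collider T (neither it nor any descendant is in the conditioning set).
  P2: blocked at collider T (neither it nor any descendant is in the conditioning set).
  P3: blocked at collider F (neither it nor any descendant is in the conditioning set).
  P4: blocked at collider F (neither it nor any descendant is in the conditioning set).
  P5: blocked at fork node S ∈ conditioning set.
  P6: blocked at fork node S ∈ conditioning set.
  P7: blocked at fork node S ∈ conditioning set.
{S} contains no descendant of W and blocks every backdoor path.
No other singleton works — e.g. {Q} leaves P6 open — so {S} is the unique smallest valid adjustment set.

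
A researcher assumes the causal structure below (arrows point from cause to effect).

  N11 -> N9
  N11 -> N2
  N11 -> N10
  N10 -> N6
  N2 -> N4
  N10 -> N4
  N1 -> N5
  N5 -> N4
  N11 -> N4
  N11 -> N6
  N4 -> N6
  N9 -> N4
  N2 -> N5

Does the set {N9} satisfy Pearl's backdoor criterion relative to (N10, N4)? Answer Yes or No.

No

Backdoor paths from N10 to N4 (paths whose first edge points into N10):
  P1: N10 <- N11 -> N2 -> N5 -> N4
  P2: N10 <- N11 -> N2 -> N4
  P3: N10 <- N11 -> N9 -> N4
  P4: N10 <- N11 -> N4
  P5: N10 <- N11 -> N6 <- N4
Condition 1 (no descendant of N10 in the set): holds — descendants of N10 are {N4, N6}; none are in {N9}.
Condition 2 (every backdoor path blocked by {N9}):
  P1: open — no interior node is in the conditioning set.
  P2: open — no interior node is in the conditioning set.
  P3: blocked at chain node N9 ∈ conditioning set.
  P4: open — no interior node is in the conditioning set.
  P5: blocked at collider N6 (neither it nor any descendant is in the conditioning set).
{N9} does not satisfy the backdoor criterion.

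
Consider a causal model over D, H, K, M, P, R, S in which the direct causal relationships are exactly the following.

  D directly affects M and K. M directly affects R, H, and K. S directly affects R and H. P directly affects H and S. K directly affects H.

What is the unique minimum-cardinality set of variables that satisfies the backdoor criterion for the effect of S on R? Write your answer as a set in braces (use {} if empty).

{}

Variables eligible for adjustment (non-descendants of S, excluding S and R): {D, K, M, P}.
Backdoor paths from S to R:
  P1: S <- P -> H <- M -> R
  P2: S <- P -> H <- K <- D -> M -> R
  P3: S <- P -> H <- K <- M -> R
Each backdoor path contains an unconditioned collider, so every path is already blocked with the empty conditioning set:
  P1: blocked at collider H (neither it nor any descendant is in the conditioning set).
  P2: blocked at collider H (neither it nor any descendant is in the conditioning set).
  P3: blocked at collider H (neither it nor any descendant is in the conditioning set).
The empty set is therefore the unique smallest valid set.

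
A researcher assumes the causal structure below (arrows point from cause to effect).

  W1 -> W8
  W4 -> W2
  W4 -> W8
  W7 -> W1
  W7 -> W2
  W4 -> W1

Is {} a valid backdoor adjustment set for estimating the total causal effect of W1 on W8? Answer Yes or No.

No

Backdoor paths from W1 to W8 (paths whose first edge points into W1):
  P1: W1 <- W4 -> W8
  P2: W1 <- W7 -> W2 <- W4 -> W8
Condition 1 (no descendant of W1 in the set): holds — descendants of W1 are {W8}; none are in {}.
Condition 2 (every backdoor path blocked by {}):
  P1: open — no interior node is in the conditioning set.
  P2: blocked at collider W2 (neither it nor any descendant is in the conditioning set).
{} does not satisfy the backdoor criterion.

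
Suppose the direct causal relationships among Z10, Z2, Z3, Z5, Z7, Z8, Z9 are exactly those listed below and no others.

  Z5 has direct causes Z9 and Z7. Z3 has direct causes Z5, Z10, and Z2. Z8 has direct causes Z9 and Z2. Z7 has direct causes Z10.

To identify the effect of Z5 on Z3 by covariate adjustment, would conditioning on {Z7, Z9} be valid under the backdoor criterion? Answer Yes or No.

Backdoor paths from Z5 to Z3 (paths whose first edge points into Z5):
  P1: Z5 <- Z9 -> Z8 <- Z2 -> Z3
  P2: Z5 <- Z7 <- Z10 -> Z3
Condition 1 (no descendant of Z5 in the set): holds — descendants of Z5 are {Z3}; none are in {Z7, Z9}.
Condition 2 (every backdoor path blocked by {Z7, Z9}):
  P1: blocked at fork node Z9 ∈ conditioning set.
  P2: blocked at chain node Z7 ∈ conditioning set.
{Z7, Z9} satisfies the backdoor criterion.

Yes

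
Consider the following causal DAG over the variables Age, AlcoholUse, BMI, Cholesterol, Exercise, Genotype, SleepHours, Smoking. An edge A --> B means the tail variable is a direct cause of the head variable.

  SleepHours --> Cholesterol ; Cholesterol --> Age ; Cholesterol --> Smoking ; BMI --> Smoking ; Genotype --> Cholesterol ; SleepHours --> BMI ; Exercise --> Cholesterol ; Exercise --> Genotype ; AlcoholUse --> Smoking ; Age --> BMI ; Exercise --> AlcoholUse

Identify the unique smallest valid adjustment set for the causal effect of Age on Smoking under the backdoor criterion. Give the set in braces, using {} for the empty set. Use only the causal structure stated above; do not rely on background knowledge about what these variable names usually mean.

Variables eligible for adjustment (non-descendants of Age, excluding Age and Smoking): {AlcoholUse, Cholesterol, Exercise, Genotype, SleepHours}.
Backdoor paths from Age to Smoking:
  P1: Age <- Cholesterol <- Exercise -> AlcoholUse -> Smoking
  P2: Age <- Cholesterol <- SleepHours -> BMI -> Smoking
  P3: Age <- Cholesterol <- Genotype <- Exercise -> AlcoholUse -> Smoking
  P4: Age <- Cholesterol -> Smoking
The empty set is not sufficient: P1 (Age <- Cholesterol <- Exercise -> AlcoholUse -> Smoking) has no collider blocking it and no conditioned non-collider, so it is open.
Try {Cholesterol}:
  P1: blocked at chain node Cholesterol ∈ conditioning set.
  P2: blocked at chain node Cholesterol ∈ conditioning set.
  P3: blocked at chain node Cholesterol ∈ conditioning set.
  P4: blocked at fork node Cholesterol ∈ conditioning set.
{Cholesterol} contains no descendant of Age and blocks every backdoor path.
No other singleton works — e.g. {Exercise} leaves P2 open — so {Cholesterol} is the unique smallest valid adjustment set.

{Cholesterol}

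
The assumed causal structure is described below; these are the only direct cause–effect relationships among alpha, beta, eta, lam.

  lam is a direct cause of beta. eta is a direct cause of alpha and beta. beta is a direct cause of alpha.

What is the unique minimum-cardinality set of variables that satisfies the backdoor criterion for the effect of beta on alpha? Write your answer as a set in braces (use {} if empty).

Variables eligible for adjustment (non-descendants of beta, excluding beta and alpha): {eta, lam}.
Backdoor paths from beta to alpha:
  P1: beta <- eta -> alpha
The empty set is not sufficient: P1 (beta <- eta -> alpha) has no collider blocking it and no conditioned non-collider, so it is open.
Try {eta}:
  P1: blocked at fork node eta ∈ conditioning set.
{eta} contains no descendant of beta and blocks every backdoor path.
No other singleton works — e.g. {lam} leaves P1 open — so {eta} is the unique smallest valid adjustment set.

{eta}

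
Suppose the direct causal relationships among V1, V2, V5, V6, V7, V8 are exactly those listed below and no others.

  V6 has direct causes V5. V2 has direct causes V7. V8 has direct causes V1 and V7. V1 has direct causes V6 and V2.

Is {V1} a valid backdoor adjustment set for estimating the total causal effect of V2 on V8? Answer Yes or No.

No

Backdoor paths from V2 to V8 (paths whose first edge points into V2):
  P1: V2 <- V7 -> V8
Condition 1 (no descendant of V2 in the set): FAILS — V1 is a descendant of V2.
Condition 2 (every backdoor path blocked by {V1}):
  P1: open — no interior node is in the conditioning set.
{V1} does not satisfy the backdoor criterion.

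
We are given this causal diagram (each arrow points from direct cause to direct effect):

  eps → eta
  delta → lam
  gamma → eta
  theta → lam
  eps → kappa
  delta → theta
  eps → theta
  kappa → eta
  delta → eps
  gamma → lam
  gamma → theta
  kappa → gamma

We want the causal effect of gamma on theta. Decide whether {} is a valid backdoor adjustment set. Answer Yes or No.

No

Backdoor paths from gamma to theta (paths whose first edge points into gamma):
  P1: gamma <- kappa <- eps <- delta -> theta
  P2: gamma <- kappa <- eps <- delta -> lam <- theta
  P3: gamma <- kappa <- eps -> theta
  P4: gamma <- kappa -> eta <- eps <- delta -> theta
  P5: gamma <- kappa -> eta <- eps <- delta -> lam <- theta
  P6: gamma <- kappa -> eta <- eps -> theta
Condition 1 (no descendant of gamma in the set): holds — descendants of gamma are {eta, lam, theta}; none are in {}.
Condition 2 (every backdoor path blocked by {}):
  P1: open — no interior node is in the conditioning set.
  P2: blocked at collider lam (neither it nor any descendant is in the conditioning set).
  P3: open — no interior node is in the conditioning set.
  P4: blocked at collider eta (neither it nor any descendant is in the conditioning set).
  P5: blocked at collider eta (neither it nor any descendant is in the conditioning set).
  P6: blocked at collider eta (neither it nor any descendant is in the conditioning set).
{} does not satisfy the backdoor criterion.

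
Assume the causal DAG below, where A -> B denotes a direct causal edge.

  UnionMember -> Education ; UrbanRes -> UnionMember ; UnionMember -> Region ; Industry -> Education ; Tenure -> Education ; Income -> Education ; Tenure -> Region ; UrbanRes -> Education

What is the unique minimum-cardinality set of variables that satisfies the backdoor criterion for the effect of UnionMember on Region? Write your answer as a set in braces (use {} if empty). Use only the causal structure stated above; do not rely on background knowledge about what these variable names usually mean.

Variables eligible for adjustment (non-descendants of UnionMember, excluding UnionMember and Region): {Income, Industry, Tenure, UrbanRes}.
Backdoor paths from UnionMember to Region:
  P1: UnionMember <- UrbanRes -> Education <- Tenure -> Region
Each backdoor path contains an unconditioned collider, so every path is already blocked with the empty conditioning set:
  P1: blocked at collider Education (neither it nor any descendant is in the conditioning set).
The empty set is therefore the unique smallest valid set.

{}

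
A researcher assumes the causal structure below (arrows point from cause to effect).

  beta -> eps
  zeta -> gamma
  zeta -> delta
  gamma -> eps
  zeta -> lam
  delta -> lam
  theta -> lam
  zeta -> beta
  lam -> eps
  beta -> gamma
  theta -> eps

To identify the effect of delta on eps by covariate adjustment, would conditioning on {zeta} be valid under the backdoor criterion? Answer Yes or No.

Yes

Backdoor paths from delta to eps (paths whose first edge points into delta):
  P1: delta <- zeta -> beta -> gamma -> eps
  P2: delta <- zeta -> beta -> eps
  P3: delta <- zeta -> gamma <- beta -> eps
  P4: delta <- zeta -> gamma -> eps
  P5: delta <- zeta -> lam <- theta -> eps
  P6: delta <- zeta -> lam -> eps
Condition 1 (no descendant of delta in the set): holds — descendants of delta are {eps, lam}; none are in {zeta}.
Condition 2 (every backdoor path blocked by {zeta}):
  P1: blocked at fork node zeta ∈ conditioning set.
  P2: blocked at fork node zeta ∈ conditioning set.
  P3: blocked at fork node zeta ∈ conditioning set.
  P4: blocked at fork node zeta ∈ conditioning set.
  P5: blocked at fork node zeta ∈ conditioning set.
  P6: blocked at fork node zeta ∈ conditioning set.
{zeta} satisfies the backdoor criterion.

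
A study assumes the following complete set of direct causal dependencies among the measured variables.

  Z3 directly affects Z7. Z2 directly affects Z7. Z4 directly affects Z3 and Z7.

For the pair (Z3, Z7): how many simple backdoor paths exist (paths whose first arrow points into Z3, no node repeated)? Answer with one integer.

A backdoor path from Z3 to Z7 is any simple undirected path whose first edge points into Z3 (i.e. leaves Z3 via a parent).
Parents of Z3: {Z4}.
Enumerating:
  P1: Z3 <- Z4 -> Z7
That exhausts the simple backdoor paths. Count: 1.

1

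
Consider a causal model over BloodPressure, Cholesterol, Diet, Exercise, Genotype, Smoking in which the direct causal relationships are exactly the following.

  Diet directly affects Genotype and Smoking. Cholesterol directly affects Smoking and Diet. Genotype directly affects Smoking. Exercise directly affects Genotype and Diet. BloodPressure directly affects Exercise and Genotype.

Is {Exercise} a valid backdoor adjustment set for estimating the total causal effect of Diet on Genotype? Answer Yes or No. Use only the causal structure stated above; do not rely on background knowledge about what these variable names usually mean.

Yes

Backdoor paths from Diet to Genotype (paths whose first edge points into Diet):
  P1: Diet <- Cholesterol -> Smoking <- Genotype
  P2: Diet <- Exercise <- BloodPressure -> Genotype
  P3: Diet <- Exercise -> Genotype
Condition 1 (no descendant of Diet in the set): holds — descendants of Diet are {Genotype, Smoking}; none are in {Exercise}.
Condition 2 (every backdoor path blocked by {Exercise}):
  P1: blocked at collider Smoking (neither it nor any descendant is in the conditioning set).
  P2: blocked at chain node Exercise ∈ conditioning set.
  P3: blocked at fork node Exercise ∈ conditioning set.
{Exercise} satisfies the backdoor criterion.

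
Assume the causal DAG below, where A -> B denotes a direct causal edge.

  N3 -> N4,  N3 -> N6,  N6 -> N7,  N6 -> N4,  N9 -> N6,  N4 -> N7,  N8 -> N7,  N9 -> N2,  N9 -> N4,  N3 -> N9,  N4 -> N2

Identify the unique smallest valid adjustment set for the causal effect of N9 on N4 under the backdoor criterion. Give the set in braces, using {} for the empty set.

{N3}

Variables eligible for adjustment (non-descendants of N9, excluding N9 and N4): {N3, N8}.
Backdoor paths from N9 to N4:
  P1: N9 <- N3 -> N6 -> N4
  P2: N9 <- N3 -> N6 -> N7 <- N4
  P3: N9 <- N3 -> N4
The empty set is not sufficient: P1 (N9 <- N3 -> N6 -> N4) has no collider blocking it and no conditioned non-collider, so it is open.
Try {N3}:
  P1: blocked at fork node N3 ∈ conditioning set.
  P2: blocked at fork node N3 ∈ conditioning set.
  P3: blocked at fork node N3 ∈ conditioning set.
{N3} contains no descendant of N9 and blocks every backdoor path.
No other singleton works — e.g. {N8} leaves P1 open — so {N3} is the unique smallest valid adjustment set.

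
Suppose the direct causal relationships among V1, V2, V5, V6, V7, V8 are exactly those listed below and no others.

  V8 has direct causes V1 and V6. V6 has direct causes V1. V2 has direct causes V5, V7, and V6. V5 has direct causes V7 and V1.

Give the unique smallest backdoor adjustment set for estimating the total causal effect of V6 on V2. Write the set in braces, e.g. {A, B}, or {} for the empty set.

{V1}

Variables eligible for adjustment (non-descendants of V6, excluding V6 and V2): {V1, V5, V7}.
Backdoor paths from V6 to V2:
  P1: V6 <- V1 -> V5 <- V7 -> V2
  P2: V6 <- V1 -> V5 -> V2
The empty set is not sufficient: P2 (V6 <- V1 -> V5 -> V2) has no collider blocking it and no conditioned non-collider, so it is open.
Try {V1}:
  P1: blocked at fork node V1 ∈ conditioning set.
  P2: blocked at fork node V1 ∈ conditioning set.
{V1} contains no descendant of V6 and blocks every backdoor path.
No other singleton works — e.g. {V7} leaves P2 open — so {V1} is the unique smallest valid adjustment set.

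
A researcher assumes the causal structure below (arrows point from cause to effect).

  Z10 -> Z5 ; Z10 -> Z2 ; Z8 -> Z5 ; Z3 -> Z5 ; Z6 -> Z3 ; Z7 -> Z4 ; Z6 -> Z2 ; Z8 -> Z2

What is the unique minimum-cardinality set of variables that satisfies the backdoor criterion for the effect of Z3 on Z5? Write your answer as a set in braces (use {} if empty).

Variables eligible for adjustment (non-descendants of Z3, excluding Z3 and Z5): {Z10, Z2, Z4, Z6, Z7, Z8}.
Backdoor paths from Z3 to Z5:
  P1: Z3 <- Z6 -> Z2 <- Z10 -> Z5
  P2: Z3 <- Z6 -> Z2 <- Z8 -> Z5
Each backdoor path contains an unconditioned collider, so every path is already blocked with the empty conditioning set:
  P1: blocked at collider Z2 (neither it nor any descendant is in the conditioning set).
  P2: blocked at collider Z2 (neither it nor any descendant is in the conditioning set).
The empty set is therefore the unique smallest valid set.

{}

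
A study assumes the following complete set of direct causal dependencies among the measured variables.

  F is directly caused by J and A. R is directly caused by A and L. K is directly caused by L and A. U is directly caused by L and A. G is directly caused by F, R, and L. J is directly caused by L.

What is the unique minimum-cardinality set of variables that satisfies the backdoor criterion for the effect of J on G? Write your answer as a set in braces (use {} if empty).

{L}

Variables eligible for adjustment (non-descendants of J, excluding J and G): {A, K, L, R, U}.
Backdoor paths from J to G:
  P1: J <- L -> K <- A -> F -> G
  P2: J <- L -> K <- A -> R -> G
  P3: J <- L -> U <- A -> F -> G
  P4: J <- L -> U <- A -> R -> G
  P5: J <- L -> R <- A -> F -> G
  P6: J <- L -> R -> G
  P7: J <- L -> G
The empty set is not sufficient: P6 (J <- L -> R -> G) has no collider blocking it and no conditioned non-collider, so it is open.
Try {L}:
  P1: blocked at fork node L ∈ conditioning set.
  P2: blocked at fork node L ∈ conditioning set.
  P3: blocked at fork node L ∈ conditioning set.
  P4: blocked at fork node L ∈ conditioning set.
  P5: blocked at fork node L ∈ conditioning set.
  P6: blocked at fork node L ∈ conditioning set.
  P7: blocked at fork node L ∈ conditioning set.
{L} contains no descendant of J and blocks every backdoor path.
No other singleton works — e.g. {A} leaves P6 open — so {L} is the unique smallest valid adjustment set.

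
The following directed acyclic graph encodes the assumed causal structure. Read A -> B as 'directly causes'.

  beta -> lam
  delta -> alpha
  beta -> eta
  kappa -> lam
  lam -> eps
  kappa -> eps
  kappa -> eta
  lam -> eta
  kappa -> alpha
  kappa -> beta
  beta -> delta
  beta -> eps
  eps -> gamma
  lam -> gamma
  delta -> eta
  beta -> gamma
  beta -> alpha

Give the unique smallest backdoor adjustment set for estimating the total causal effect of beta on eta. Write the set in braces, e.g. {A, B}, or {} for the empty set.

{kappa}

Variables eligible for adjustment (non-descendants of beta, excluding beta and eta): {kappa}.
Backdoor paths from beta to eta:
  P1: beta <- kappa -> lam -> eta
  P2: beta <- kappa -> eps <- lam -> eta
  P3: beta <- kappa -> eps -> gamma <- lam -> eta
  P4: beta <- kappa -> alpha <- delta -> eta
  P5: beta <- kappa -> eta
The empty set is not sufficient: P1 (beta <- kappa -> lam -> eta) has no collider blocking it and no conditioned non-collider, so it is open.
Try {kappa}:
  P1: blocked at fork node kappa ∈ conditioning set.
  P2: blocked at fork node kappa ∈ conditioning set.
  P3: blocked at fork node kappa ∈ conditioning set.
  P4: blocked at fork node kappa ∈ conditioning set.
  P5: blocked at fork node kappa ∈ conditioning set.
{kappa} contains no descendant of beta and blocks every backdoor path.
{kappa} is the unique smallest valid adjustment set.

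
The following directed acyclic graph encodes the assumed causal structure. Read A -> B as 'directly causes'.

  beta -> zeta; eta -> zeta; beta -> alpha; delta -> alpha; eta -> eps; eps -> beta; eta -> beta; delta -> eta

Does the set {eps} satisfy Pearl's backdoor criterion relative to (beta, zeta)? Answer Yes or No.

No

Backdoor paths from beta to zeta (paths whose first edge points into beta):
  P1: beta <- eta -> zeta
  P2: beta <- eps <- eta -> zeta
Condition 1 (no descendant of beta in the set): holds — descendants of beta are {alpha, zeta}; none are in {eps}.
Condition 2 (every backdoor path blocked by {eps}):
  P1: open — no interior node is in the conditioning set.
  P2: blocked at chain node eps ∈ conditioning set.
{eps} does not satisfy the backdoor criterion.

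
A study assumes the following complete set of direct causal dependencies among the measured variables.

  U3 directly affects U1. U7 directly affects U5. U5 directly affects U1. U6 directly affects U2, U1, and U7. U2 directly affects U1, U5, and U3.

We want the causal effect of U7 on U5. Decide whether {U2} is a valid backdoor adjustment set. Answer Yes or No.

Yes

Backdoor paths from U7 to U5 (paths whose first edge points into U7):
  P1: U7 <- U6 -> U2 -> U5
  P2: U7 <- U6 -> U2 -> U3 -> U1 <- U5
  P3: U7 <- U6 -> U2 -> U1 <- U5
  P4: U7 <- U6 -> U1 <- U2 -> U5
  P5: U7 <- U6 -> U1 <- U5
  P6: U7 <- U6 -> U1 <- U3 <- U2 -> U5
Condition 1 (no descendant of U7 in the set): holds — descendants of U7 are {U1, U5}; none are in {U2}.
Condition 2 (every backdoor path blocked by {U2}):
  P1: blocked at chain node U2 ∈ conditioning set.
  P2: blocked at chain node U2 ∈ conditioning set.
  P3: blocked at chain node U2 ∈ conditioning set.
  P4: blocked at collider U1 (neither it nor any descendant is in the conditioning set).
  P5: blocked at collider U1 (neither it nor any descendant is in the conditioning set).
  P6: blocked at collider U1 (neither it nor any descendant is in the conditioning set).
{U2} satisfies the backdoor criterion.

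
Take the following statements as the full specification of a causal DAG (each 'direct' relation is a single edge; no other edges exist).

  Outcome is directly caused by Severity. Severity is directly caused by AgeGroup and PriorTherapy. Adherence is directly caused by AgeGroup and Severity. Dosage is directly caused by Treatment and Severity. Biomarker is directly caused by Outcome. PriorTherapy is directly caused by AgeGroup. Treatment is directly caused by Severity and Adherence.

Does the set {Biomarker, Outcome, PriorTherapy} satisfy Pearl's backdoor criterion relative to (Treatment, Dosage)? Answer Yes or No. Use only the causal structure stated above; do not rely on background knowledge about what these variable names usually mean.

No

Backdoor paths from Treatment to Dosage (paths whose first edge points into Treatment):
  P1: Treatment <- Severity -> Dosage
  P2: Treatment <- Adherence <- AgeGroup -> PriorTherapy -> Severity -> Dosage
  P3: Treatment <- Adherence <- AgeGroup -> Severity -> Dosage
  P4: Treatment <- Adherence <- Severity -> Dosage
Condition 1 (no descendant of Treatment in the set): holds — descendants of Treatment are {Dosage}; none are in {Biomarker, Outcome, PriorTherapy}.
Condition 2 (every backdoor path blocked by {Biomarker, Outcome, PriorTherapy}):
  P1: open — no interior node is in the conditioning set.
  P2: blocked at chain node PriorTherapy ∈ conditioning set.
  P3: open — no interior node is in the conditioning set.
  P4: open — no interior node is in the conditioning set.
{Biomarker, Outcome, PriorTherapy} does not satisfy the backdoor criterion.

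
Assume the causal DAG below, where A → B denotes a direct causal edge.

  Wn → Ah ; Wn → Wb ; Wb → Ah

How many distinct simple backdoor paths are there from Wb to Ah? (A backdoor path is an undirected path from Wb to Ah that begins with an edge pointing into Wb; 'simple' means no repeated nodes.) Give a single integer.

1

A backdoor path from Wb to Ah is any simple undirected path whose first edge points into Wb (i.e. leaves Wb via a parent).
Parents of Wb: {Wn}.
Enumerating:
  P1: Wb <- Wn -> Ah
That exhausts the simple backdoor paths. Count: 1.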